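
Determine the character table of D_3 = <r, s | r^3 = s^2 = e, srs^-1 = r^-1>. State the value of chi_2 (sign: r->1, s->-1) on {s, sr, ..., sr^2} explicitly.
Conjugacy classes: {e} of size 1, {r^1, r^2} of size 2, {s, sr, ..., sr^2} of size 3.
Character table:
  irrep \ class              {e} (size 1)  {r^1, r^2} (size 2)  {s, sr, ..., sr^2} (size 3)
  chi_1 (triv)               1             1                    1                          
  chi_2 (sign: r->1, s->-1)  1             1                    -1                         
  chi_3 (2d, j=1)            2             -1                   0                          

Spot check: chi_2 (sign: r->1, s->-1) on {s, sr, ..., sr^2} = -1.

Argument: D_3 has order 2*3 = 6 with 3 conjugacy classes, hence 3 irreducibles. Sum of squared dims 1 + 1 + 4 = 6 = |G|. Linear characters come from the abelianisation; the 2-dimensional irreps have character r^k -> 2*cos(2*pi*j*k/3), reflections -> 0.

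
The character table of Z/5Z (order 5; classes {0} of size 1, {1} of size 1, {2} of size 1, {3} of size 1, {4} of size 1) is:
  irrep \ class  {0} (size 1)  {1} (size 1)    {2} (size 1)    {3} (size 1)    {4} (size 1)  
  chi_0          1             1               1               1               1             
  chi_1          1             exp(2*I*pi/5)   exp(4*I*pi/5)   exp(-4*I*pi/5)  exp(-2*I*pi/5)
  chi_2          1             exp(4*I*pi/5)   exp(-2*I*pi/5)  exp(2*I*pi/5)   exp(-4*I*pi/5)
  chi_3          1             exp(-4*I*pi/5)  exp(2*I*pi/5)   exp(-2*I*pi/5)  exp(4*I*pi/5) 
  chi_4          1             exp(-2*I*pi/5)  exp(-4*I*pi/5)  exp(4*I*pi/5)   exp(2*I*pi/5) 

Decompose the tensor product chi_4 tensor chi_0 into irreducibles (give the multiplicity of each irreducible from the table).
chi_4 tensor chi_0 = chi_4 (all other irreducibles have multiplicity 0).

Why: The character of a tensor product is the pointwise product (chi_4 * chi_0)(C) = chi_4(C) * chi_0(C):
  {0}: (1)*(1), {1}: (exp(-2*I*pi/5))*(1), {2}: (exp(-4*I*pi/5))*(1), {3}: (exp(4*I*pi/5))*(1), {4}: (exp(2*I*pi/5))*(1)
so (chi_4 * chi_0) takes values
  {0} -> 1, {1} -> exp(-2*I*pi/5), {2} -> exp(-4*I*pi/5), {3} -> exp(4*I*pi/5), {4} -> exp(2*I*pi/5).
Now take the inner product of this character with each irreducible chi from the table, <chi_4*chi_0, chi> = (1/5) sum_C |C| (chi_4*chi_0)(C) conj(chi(C)):
  <chi_4*chi_0, chi_0> = (1/5)[1*(1)*conj(1) + 1*(exp(-2*I*pi/5))*conj(1) + 1*(exp(-4*I*pi/5))*conj(1) + 1*(exp(4*I*pi/5))*conj(1) + 1*(exp(2*I*pi/5))*conj(1)]
      = (1/5)[(1) + (exp(-2*I*pi/5)) + (exp(-4*I*pi/5)) + (exp(4*I*pi/5)) + (exp(2*I*pi/5))] = 0/5 = 0
  <chi_4*chi_0, chi_1> = (1/5)[1*(1)*conj(1) + 1*(exp(-2*I*pi/5))*conj(exp(2*I*pi/5)) + 1*(exp(-4*I*pi/5))*conj(exp(4*I*pi/5)) + 1*(exp(4*I*pi/5))*conj(exp(-4*I*pi/5)) + 1*(exp(2*I*pi/5))*conj(exp(-2*I*pi/5))]
      = (1/5)[(1) + (exp(-4*I*pi/5)) + (exp(2*I*pi/5)) + (exp(-2*I*pi/5)) + (exp(4*I*pi/5))] = 0/5 = 0
  <chi_4*chi_0, chi_2> = (1/5)[1*(1)*conj(1) + 1*(exp(-2*I*pi/5))*conj(exp(4*I*pi/5)) + 1*(exp(-4*I*pi/5))*conj(exp(-2*I*pi/5)) + 1*(exp(4*I*pi/5))*conj(exp(2*I*pi/5)) + 1*(exp(2*I*pi/5))*conj(exp(-4*I*pi/5))]
      = (1/5)[(1) + (exp(4*I*pi/5)) + (exp(-2*I*pi/5)) + (exp(2*I*pi/5)) + (exp(-4*I*pi/5))] = 0/5 = 0
  <chi_4*chi_0, chi_3> = (1/5)[1*(1)*conj(1) + 1*(exp(-2*I*pi/5))*conj(exp(-4*I*pi/5)) + 1*(exp(-4*I*pi/5))*conj(exp(2*I*pi/5)) + 1*(exp(4*I*pi/5))*conj(exp(-2*I*pi/5)) + 1*(exp(2*I*pi/5))*conj(exp(4*I*pi/5))]
      = (1/5)[(1) + (exp(2*I*pi/5)) + (exp(4*I*pi/5)) + (exp(-4*I*pi/5)) + (exp(-2*I*pi/5))] = 0/5 = 0
  <chi_4*chi_0, chi_4> = (1/5)[1*(1)*conj(1) + 1*(exp(-2*I*pi/5))*conj(exp(-2*I*pi/5)) + 1*(exp(-4*I*pi/5))*conj(exp(-4*I*pi/5)) + 1*(exp(4*I*pi/5))*conj(exp(4*I*pi/5)) + 1*(exp(2*I*pi/5))*conj(exp(2*I*pi/5))]
      = (1/5)[(1) + (1) + (1) + (1) + (1)] = 5/5 = 1
(Exp terms are combined using exp(i*s)*conj(exp(i*t)) = exp(i*(s-t)), and sums of them are collapsed using the identity that for every m > 1 the m distinct m-th roots of unity sum to 0, e.g. 1 + exp(2*I*pi/3) + exp(-2*I*pi/3) = 0.)
Hence the multiplicities are chi_4: 1. Dimension check: dim(chi_4)*dim(chi_0) = 1*1 = 1 and sum (mult * dim) = 1*1 = 1.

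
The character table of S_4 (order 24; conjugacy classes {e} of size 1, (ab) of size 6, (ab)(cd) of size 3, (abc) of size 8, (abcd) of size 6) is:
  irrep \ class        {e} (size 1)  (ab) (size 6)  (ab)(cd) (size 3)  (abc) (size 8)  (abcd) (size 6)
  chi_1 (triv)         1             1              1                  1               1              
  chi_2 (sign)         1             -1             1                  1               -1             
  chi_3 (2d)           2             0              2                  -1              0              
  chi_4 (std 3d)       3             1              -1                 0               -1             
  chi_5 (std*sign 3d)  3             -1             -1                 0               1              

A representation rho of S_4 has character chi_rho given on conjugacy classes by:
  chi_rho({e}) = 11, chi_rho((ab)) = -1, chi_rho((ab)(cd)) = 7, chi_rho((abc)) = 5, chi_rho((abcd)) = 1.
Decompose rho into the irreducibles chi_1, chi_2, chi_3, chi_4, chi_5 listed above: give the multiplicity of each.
Multiplicities: chi_1: 3, chi_2: 3, chi_3: 1, chi_4: 0, chi_5: 1.

Use <chi_rho, chi> = (1/|G|) sum_C |C| * chi_rho(C) * conj(chi(C)) with |G| = 24 for each irreducible chi in the table:
  <chi_rho, chi_1> = (1/24)[1*(11)*conj(1) + 6*(-1)*conj(1) + 3*(7)*conj(1) + 8*(5)*conj(1) + 6*(1)*conj(1)]
      = (1/24)[(11) + (-6) + (21) + (40) + (6)] = 72/24 = 3
  <chi_rho, chi_2> = (1/24)[1*(11)*conj(1) + 6*(-1)*conj(-1) + 3*(7)*conj(1) + 8*(5)*conj(1) + 6*(1)*conj(-1)]
      = (1/24)[(11) + (6) + (21) + (40) + (-6)] = 72/24 = 3
  <chi_rho, chi_3> = (1/24)[1*(11)*conj(2) + 6*(-1)*conj(0) + 3*(7)*conj(2) + 8*(5)*conj(-1) + 6*(1)*conj(0)]
      = (1/24)[(22) + (0) + (42) + (-40) + (0)] = 24/24 = 1
  <chi_rho, chi_4> = (1/24)[1*(11)*conj(3) + 6*(-1)*conj(1) + 3*(7)*conj(-1) + 8*(5)*conj(0) + 6*(1)*conj(-1)]
      = (1/24)[(33) + (-6) + (-21) + (0) + (-6)] = 0/24 = 0
  <chi_rho, chi_5> = (1/24)[1*(11)*conj(3) + 6*(-1)*conj(-1) + 3*(7)*conj(-1) + 8*(5)*conj(0) + 6*(1)*conj(1)]
      = (1/24)[(33) + (6) + (-21) + (0) + (6)] = 24/24 = 1
Dimension check: dim(rho) = sum (mult * dim) = 3*1 + 3*1 + 1*2 + 0*3 + 1*3 = 11 = chi_rho(e) = 11.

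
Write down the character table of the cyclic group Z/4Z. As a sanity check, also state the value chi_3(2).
Character table of Z/4Z (irreps indexed chi_0,...,chi_3 with chi_k(m) = zeta_4^(k*m), zeta_4 = exp(2*pi*i/4)):
  irrep \ class  {0} (size 1)  {1} (size 1)  {2} (size 1)  {3} (size 1)
  chi_0          1             1             1             1           
  chi_1          1             I             -1            -I          
  chi_2          1             -1            1             -1          
  chi_3          1             -I            -1            I           

Spot check: chi_3(2) = zeta_4^(3*2) = zeta_4^6 = -1.

Proof sketch: Z/4Z is abelian, so all 4 irreducible complex representations are 1-dimensional. They are given by chi_k(m) = zeta_4^(k*m) for k = 0,...,3. Row orthogonality: sum_m chi_k(m) conj(chi_l(m)) = 4 * [k = l].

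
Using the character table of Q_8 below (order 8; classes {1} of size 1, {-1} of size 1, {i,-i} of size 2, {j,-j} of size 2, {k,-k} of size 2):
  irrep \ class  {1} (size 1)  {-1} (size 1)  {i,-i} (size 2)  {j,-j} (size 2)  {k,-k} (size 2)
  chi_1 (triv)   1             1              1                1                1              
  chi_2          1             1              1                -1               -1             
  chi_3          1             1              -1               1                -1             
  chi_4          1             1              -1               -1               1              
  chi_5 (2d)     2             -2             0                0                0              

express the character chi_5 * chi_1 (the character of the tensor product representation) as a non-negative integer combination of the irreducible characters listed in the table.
chi_5 tensor chi_1 = chi_5 (all other irreducibles have multiplicity 0).

Reasoning: The character of a tensor product is the pointwise product (chi_5 * chi_1)(C) = chi_5(C) * chi_1(C):
  {1}: (2)*(1), {-1}: (-2)*(1), {i,-i}: (0)*(1), {j,-j}: (0)*(1), {k,-k}: (0)*(1)
so (chi_5 * chi_1) takes values
  {1} -> 2, {-1} -> -2, {i,-i} -> 0, {j,-j} -> 0, {k,-k} -> 0.
Now take the inner product of this character with each irreducible chi from the table, <chi_5*chi_1, chi> = (1/8) sum_C |C| (chi_5*chi_1)(C) conj(chi(C)):
  <chi_5*chi_1, chi_1> = (1/8)[1*(2)*conj(1) + 1*(-2)*conj(1) + 2*(0)*conj(1) + 2*(0)*conj(1) + 2*(0)*conj(1)]
      = (1/8)[(2) + (-2) + (0) + (0) + (0)] = 0/8 = 0
  <chi_5*chi_1, chi_2> = (1/8)[1*(2)*conj(1) + 1*(-2)*conj(1) + 2*(0)*conj(1) + 2*(0)*conj(-1) + 2*(0)*conj(-1)]
      = (1/8)[(2) + (-2) + (0) + (0) + (0)] = 0/8 = 0
  <chi_5*chi_1, chi_3> = (1/8)[1*(2)*conj(1) + 1*(-2)*conj(1) + 2*(0)*conj(-1) + 2*(0)*conj(1) + 2*(0)*conj(-1)]
      = (1/8)[(2) + (-2) + (0) + (0) + (0)] = 0/8 = 0
  <chi_5*chi_1, chi_4> = (1/8)[1*(2)*conj(1) + 1*(-2)*conj(1) + 2*(0)*conj(-1) + 2*(0)*conj(-1) + 2*(0)*conj(1)]
      = (1/8)[(2) + (-2) + (0) + (0) + (0)] = 0/8 = 0
  <chi_5*chi_1, chi_5> = (1/8)[1*(2)*conj(2) + 1*(-2)*conj(-2) + 2*(0)*conj(0) + 2*(0)*conj(0) + 2*(0)*conj(0)]
      = (1/8)[(4) + (4) + (0) + (0) + (0)] = 8/8 = 1
Hence the multiplicities are chi_5: 1. Dimension check: dim(chi_5)*dim(chi_1) = 2*1 = 2 and sum (mult * dim) = 1*2 = 2.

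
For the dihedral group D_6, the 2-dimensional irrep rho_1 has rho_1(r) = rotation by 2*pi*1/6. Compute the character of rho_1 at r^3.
chi_{rho_1}(r^3) = 2*cos(2*pi*1*3/6) = -2

Reasoning: rho_1(r^3) is rotation by angle 2*pi*1*3/6, whose trace is 2*cos(2*pi*1*3/6) = -2.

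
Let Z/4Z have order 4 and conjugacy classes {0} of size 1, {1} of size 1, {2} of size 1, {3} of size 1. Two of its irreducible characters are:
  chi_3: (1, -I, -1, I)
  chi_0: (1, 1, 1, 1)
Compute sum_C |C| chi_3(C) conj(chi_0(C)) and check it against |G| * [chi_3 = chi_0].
Sum = 0; so <chi_3, chi_0> = 0 (distinct irreducibles are orthogonal).

Details: Compute term by term over conjugacy classes (|C| * chi_3(C) * conj(chi_0(C))):
  1*(1)*conj(1) + 1*(-I)*conj(1) + 1*(-1)*conj(1) + 1*(I)*conj(1)
  = (1) + (-I) + (-1) + (I)
  = 0.
(Exp terms are combined using exp(i*s)*conj(exp(i*t)) = exp(i*(s-t)), and sums of them are collapsed using the identity that for every m > 1 the m distinct m-th roots of unity sum to 0, e.g. 1 + exp(2*I*pi/3) + exp(-2*I*pi/3) = 0.)
Dividing by |G| = 4 gives 0/4 = 0, matching the row-orthogonality relation <chi_3, chi_0> = [chi_3 = chi_0].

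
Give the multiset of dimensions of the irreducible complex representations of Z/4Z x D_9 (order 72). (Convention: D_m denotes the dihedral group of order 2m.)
Dimensions: 1, 1, 1, 1, 1, 1, 1, 1, 2, 2, 2, 2, 2, 2, 2, 2, 2, 2, 2, 2, 2, 2, 2, 2

Working: There are 24 irreducibles (= number of conjugacy classes). Their dimensions d_i satisfy sum d_i^2 = |G| = 72: 1 + 1 + 1 + 1 + 1 + 1 + 1 + 1 + 4 + 4 + 4 + 4 + 4 + 4 + 4 + 4 + 4 + 4 + 4 + 4 + 4 + 4 + 4 + 4 = 72. (For the product with Z/4Z: each of the 4 1-dim characters of Z/4Z tensors with each irrep of D_9, giving 4 copies of each D_9-dimension.)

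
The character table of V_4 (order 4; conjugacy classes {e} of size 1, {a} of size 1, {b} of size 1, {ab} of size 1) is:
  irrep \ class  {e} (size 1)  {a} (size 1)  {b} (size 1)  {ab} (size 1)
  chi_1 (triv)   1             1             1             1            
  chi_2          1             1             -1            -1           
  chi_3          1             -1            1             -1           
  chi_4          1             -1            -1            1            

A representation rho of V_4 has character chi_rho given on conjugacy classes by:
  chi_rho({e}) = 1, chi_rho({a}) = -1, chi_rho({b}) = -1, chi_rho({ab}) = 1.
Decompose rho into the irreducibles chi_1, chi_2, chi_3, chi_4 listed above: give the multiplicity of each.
Multiplicities: chi_1: 0, chi_2: 0, chi_3: 0, chi_4: 1.

Derivation: Use <chi_rho, chi> = (1/|G|) sum_C |C| * chi_rho(C) * conj(chi(C)) with |G| = 4 for each irreducible chi in the table:
  <chi_rho, chi_1> = (1/4)[1*(1)*conj(1) + 1*(-1)*conj(1) + 1*(-1)*conj(1) + 1*(1)*conj(1)]
      = (1/4)[(1) + (-1) + (-1) + (1)] = 0/4 = 0
  <chi_rho, chi_2> = (1/4)[1*(1)*conj(1) + 1*(-1)*conj(1) + 1*(-1)*conj(-1) + 1*(1)*conj(-1)]
      = (1/4)[(1) + (-1) + (1) + (-1)] = 0/4 = 0
  <chi_rho, chi_3> = (1/4)[1*(1)*conj(1) + 1*(-1)*conj(-1) + 1*(-1)*conj(1) + 1*(1)*conj(-1)]
      = (1/4)[(1) + (1) + (-1) + (-1)] = 0/4 = 0
  <chi_rho, chi_4> = (1/4)[1*(1)*conj(1) + 1*(-1)*conj(-1) + 1*(-1)*conj(-1) + 1*(1)*conj(1)]
      = (1/4)[(1) + (1) + (1) + (1)] = 4/4 = 1
Dimension check: dim(rho) = sum (mult * dim) = 0*1 + 0*1 + 0*1 + 1*1 = 1 = chi_rho(e) = 1.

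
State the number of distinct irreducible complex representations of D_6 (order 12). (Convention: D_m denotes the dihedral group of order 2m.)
6

Argument: The number of irreducible complex representations of a finite group equals its number of conjugacy classes. D_6 has 6 conjugacy classes (n/2 + 3 for n even), so D_6 (order 12) has exactly 6 irreducible complex representations.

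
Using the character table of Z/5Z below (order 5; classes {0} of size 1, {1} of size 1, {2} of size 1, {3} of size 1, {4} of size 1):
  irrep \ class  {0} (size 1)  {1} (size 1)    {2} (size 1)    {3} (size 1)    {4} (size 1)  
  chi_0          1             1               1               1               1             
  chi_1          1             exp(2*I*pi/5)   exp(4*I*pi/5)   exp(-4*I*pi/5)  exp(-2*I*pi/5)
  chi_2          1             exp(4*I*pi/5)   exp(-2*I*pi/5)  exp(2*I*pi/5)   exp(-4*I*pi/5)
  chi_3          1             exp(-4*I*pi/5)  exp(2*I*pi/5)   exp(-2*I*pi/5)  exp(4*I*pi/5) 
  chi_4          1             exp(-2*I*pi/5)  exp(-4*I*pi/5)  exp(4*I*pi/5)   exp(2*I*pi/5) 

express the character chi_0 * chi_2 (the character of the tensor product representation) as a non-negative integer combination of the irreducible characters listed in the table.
chi_0 tensor chi_2 = chi_2 (all other irreducibles have multiplicity 0).

Reasoning: The character of a tensor product is the pointwise product (chi_0 * chi_2)(C) = chi_0(C) * chi_2(C):
  {0}: (1)*(1), {1}: (1)*(exp(4*I*pi/5)), {2}: (1)*(exp(-2*I*pi/5)), {3}: (1)*(exp(2*I*pi/5)), {4}: (1)*(exp(-4*I*pi/5))
so (chi_0 * chi_2) takes values
  {0} -> 1, {1} -> exp(4*I*pi/5), {2} -> exp(-2*I*pi/5), {3} -> exp(2*I*pi/5), {4} -> exp(-4*I*pi/5).
Now take the inner product of this character with each irreducible chi from the table, <chi_0*chi_2, chi> = (1/5) sum_C |C| (chi_0*chi_2)(C) conj(chi(C)):
  <chi_0*chi_2, chi_0> = (1/5)[1*(1)*conj(1) + 1*(exp(4*I*pi/5))*conj(1) + 1*(exp(-2*I*pi/5))*conj(1) + 1*(exp(2*I*pi/5))*conj(1) + 1*(exp(-4*I*pi/5))*conj(1)]
      = (1/5)[(1) + (exp(4*I*pi/5)) + (exp(-2*I*pi/5)) + (exp(2*I*pi/5)) + (exp(-4*I*pi/5))] = 0/5 = 0
  <chi_0*chi_2, chi_1> = (1/5)[1*(1)*conj(1) + 1*(exp(4*I*pi/5))*conj(exp(2*I*pi/5)) + 1*(exp(-2*I*pi/5))*conj(exp(4*I*pi/5)) + 1*(exp(2*I*pi/5))*conj(exp(-4*I*pi/5)) + 1*(exp(-4*I*pi/5))*conj(exp(-2*I*pi/5))]
      = (1/5)[(1) + (exp(2*I*pi/5)) + (exp(4*I*pi/5)) + (exp(-4*I*pi/5)) + (exp(-2*I*pi/5))] = 0/5 = 0
  <chi_0*chi_2, chi_2> = (1/5)[1*(1)*conj(1) + 1*(exp(4*I*pi/5))*conj(exp(4*I*pi/5)) + 1*(exp(-2*I*pi/5))*conj(exp(-2*I*pi/5)) + 1*(exp(2*I*pi/5))*conj(exp(2*I*pi/5)) + 1*(exp(-4*I*pi/5))*conj(exp(-4*I*pi/5))]
      = (1/5)[(1) + (1) + (1) + (1) + (1)] = 5/5 = 1
  <chi_0*chi_2, chi_3> = (1/5)[1*(1)*conj(1) + 1*(exp(4*I*pi/5))*conj(exp(-4*I*pi/5)) + 1*(exp(-2*I*pi/5))*conj(exp(2*I*pi/5)) + 1*(exp(2*I*pi/5))*conj(exp(-2*I*pi/5)) + 1*(exp(-4*I*pi/5))*conj(exp(4*I*pi/5))]
      = (1/5)[(1) + (exp(-2*I*pi/5)) + (exp(-4*I*pi/5)) + (exp(4*I*pi/5)) + (exp(2*I*pi/5))] = 0/5 = 0
  <chi_0*chi_2, chi_4> = (1/5)[1*(1)*conj(1) + 1*(exp(4*I*pi/5))*conj(exp(-2*I*pi/5)) + 1*(exp(-2*I*pi/5))*conj(exp(-4*I*pi/5)) + 1*(exp(2*I*pi/5))*conj(exp(4*I*pi/5)) + 1*(exp(-4*I*pi/5))*conj(exp(2*I*pi/5))]
      = (1/5)[(1) + (exp(-4*I*pi/5)) + (exp(2*I*pi/5)) + (exp(-2*I*pi/5)) + (exp(4*I*pi/5))] = 0/5 = 0
(Exp terms are combined using exp(i*s)*conj(exp(i*t)) = exp(i*(s-t)), and sums of them are collapsed using the identity that for every m > 1 the m distinct m-th roots of unity sum to 0, e.g. 1 + exp(2*I*pi/3) + exp(-2*I*pi/3) = 0.)
Hence the multiplicities are chi_2: 1. Dimension check: dim(chi_0)*dim(chi_2) = 1*1 = 1 and sum (mult * dim) = 1*1 = 1.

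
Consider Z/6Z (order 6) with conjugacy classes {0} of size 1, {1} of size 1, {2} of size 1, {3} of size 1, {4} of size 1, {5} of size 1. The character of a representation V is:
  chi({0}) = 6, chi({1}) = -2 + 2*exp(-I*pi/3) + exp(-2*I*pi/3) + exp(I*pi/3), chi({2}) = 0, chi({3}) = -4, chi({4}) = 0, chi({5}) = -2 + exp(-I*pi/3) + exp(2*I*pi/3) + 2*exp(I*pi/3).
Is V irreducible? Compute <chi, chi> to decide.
Not irreducible (reducible): <chi, chi> = 10 > 1.

<chi, chi> = (1/|G|) sum_C |C| * |chi(C)|^2 = (1/6)[1*|6|^2 + 1*|-2 + 2*exp(-I*pi/3) + exp(-2*I*pi/3) + exp(I*pi/3)|^2 + 1*|0|^2 + 1*|-4|^2 + 1*|0|^2 + 1*|-2 + exp(-I*pi/3) + exp(2*I*pi/3) + 2*exp(I*pi/3)|^2]
  = (1/6)[(36) + (4) + (0) + (16) + (0) + (4)] = 60/6 = 10.
(Exp terms are combined using exp(i*s)*conj(exp(i*t)) = exp(i*(s-t)), and sums of them are collapsed using the identity that for every m > 1 the m distinct m-th roots of unity sum to 0, e.g. 1 + exp(2*I*pi/3) + exp(-2*I*pi/3) = 0.)
A character is irreducible iff <chi, chi> = 1, so this representation is reducible.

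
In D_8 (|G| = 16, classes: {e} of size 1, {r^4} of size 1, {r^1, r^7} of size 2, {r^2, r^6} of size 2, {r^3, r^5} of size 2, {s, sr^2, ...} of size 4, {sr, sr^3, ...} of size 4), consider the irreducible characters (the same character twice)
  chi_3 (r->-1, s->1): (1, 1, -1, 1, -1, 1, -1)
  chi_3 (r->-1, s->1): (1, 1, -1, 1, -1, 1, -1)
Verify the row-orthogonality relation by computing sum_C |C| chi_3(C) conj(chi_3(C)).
Sum = 16 = |G| = 16; so <chi_3, chi_3> = 1 (norm-1 confirms irreducibility).

Proof sketch: Compute term by term over conjugacy classes (|C| * chi_3(C) * conj(chi_3(C))):
  1*(1)*conj(1) + 1*(1)*conj(1) + 2*(-1)*conj(-1) + 2*(1)*conj(1) + 2*(-1)*conj(-1) + 4*(1)*conj(1) + 4*(-1)*conj(-1)
  = (1) + (1) + (2) + (2) + (2) + (4) + (4)
  = 16.
Dividing by |G| = 16 gives 16/16 = 1, matching the row-orthogonality relation <chi_3, chi_3> = [chi_3 = chi_3].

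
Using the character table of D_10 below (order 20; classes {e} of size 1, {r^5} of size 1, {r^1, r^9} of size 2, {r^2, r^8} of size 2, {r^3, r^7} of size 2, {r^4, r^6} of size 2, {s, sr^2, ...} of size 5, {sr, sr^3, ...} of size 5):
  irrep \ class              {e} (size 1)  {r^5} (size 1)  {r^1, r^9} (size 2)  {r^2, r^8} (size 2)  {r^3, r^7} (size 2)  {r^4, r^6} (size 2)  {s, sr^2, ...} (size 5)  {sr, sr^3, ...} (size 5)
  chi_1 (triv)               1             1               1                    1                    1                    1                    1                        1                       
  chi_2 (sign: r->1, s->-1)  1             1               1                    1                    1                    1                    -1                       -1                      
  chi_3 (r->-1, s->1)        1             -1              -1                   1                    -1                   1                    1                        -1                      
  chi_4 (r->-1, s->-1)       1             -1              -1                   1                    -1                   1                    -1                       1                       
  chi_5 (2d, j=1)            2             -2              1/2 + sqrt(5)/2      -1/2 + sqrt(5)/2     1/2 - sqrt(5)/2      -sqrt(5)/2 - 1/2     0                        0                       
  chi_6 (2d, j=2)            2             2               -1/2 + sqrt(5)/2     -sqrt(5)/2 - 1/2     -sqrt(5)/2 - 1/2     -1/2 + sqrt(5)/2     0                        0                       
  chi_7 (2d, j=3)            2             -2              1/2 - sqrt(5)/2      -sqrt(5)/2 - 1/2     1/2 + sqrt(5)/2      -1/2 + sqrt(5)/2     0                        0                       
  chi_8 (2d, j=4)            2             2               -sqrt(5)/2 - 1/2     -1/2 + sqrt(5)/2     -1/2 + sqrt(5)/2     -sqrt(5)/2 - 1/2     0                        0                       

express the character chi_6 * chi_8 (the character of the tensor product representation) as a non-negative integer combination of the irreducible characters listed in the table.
chi_6 tensor chi_8 = chi_6 + chi_8 (all other irreducibles have multiplicity 0).

Solution. The character of a tensor product is the pointwise product (chi_6 * chi_8)(C) = chi_6(C) * chi_8(C):
  {e}: (2)*(2), {r^5}: (2)*(2), {r^1, r^9}: (-1/2 + sqrt(5)/2)*(-sqrt(5)/2 - 1/2), {r^2, r^8}: (-sqrt(5)/2 - 1/2)*(-1/2 + sqrt(5)/2), {r^3, r^7}: (-sqrt(5)/2 - 1/2)*(-1/2 + sqrt(5)/2), {r^4, r^6}: (-1/2 + sqrt(5)/2)*(-sqrt(5)/2 - 1/2), {s, sr^2, ...}: (0)*(0), {sr, sr^3, ...}: (0)*(0)
so (chi_6 * chi_8) takes values
  {e} -> 4, {r^5} -> 4, {r^1, r^9} -> -1, {r^2, r^8} -> -1, {r^3, r^7} -> -1, {r^4, r^6} -> -1, {s, sr^2, ...} -> 0, {sr, sr^3, ...} -> 0.
Now take the inner product of this character with each irreducible chi from the table, <chi_6*chi_8, chi> = (1/20) sum_C |C| (chi_6*chi_8)(C) conj(chi(C)):
  <chi_6*chi_8, chi_1> = (1/20)[1*(4)*conj(1) + 1*(4)*conj(1) + 2*(-1)*conj(1) + 2*(-1)*conj(1) + 2*(-1)*conj(1) + 2*(-1)*conj(1) + 5*(0)*conj(1) + 5*(0)*conj(1)]
      = (1/20)[(4) + (4) + (-2) + (-2) + (-2) + (-2) + (0) + (0)] = 0/20 = 0
  <chi_6*chi_8, chi_2> = (1/20)[1*(4)*conj(1) + 1*(4)*conj(1) + 2*(-1)*conj(1) + 2*(-1)*conj(1) + 2*(-1)*conj(1) + 2*(-1)*conj(1) + 5*(0)*conj(-1) + 5*(0)*conj(-1)]
      = (1/20)[(4) + (4) + (-2) + (-2) + (-2) + (-2) + (0) + (0)] = 0/20 = 0
  <chi_6*chi_8, chi_3> = (1/20)[1*(4)*conj(1) + 1*(4)*conj(-1) + 2*(-1)*conj(-1) + 2*(-1)*conj(1) + 2*(-1)*conj(-1) + 2*(-1)*conj(1) + 5*(0)*conj(1) + 5*(0)*conj(-1)]
      = (1/20)[(4) + (-4) + (2) + (-2) + (2) + (-2) + (0) + (0)] = 0/20 = 0
  <chi_6*chi_8, chi_4> = (1/20)[1*(4)*conj(1) + 1*(4)*conj(-1) + 2*(-1)*conj(-1) + 2*(-1)*conj(1) + 2*(-1)*conj(-1) + 2*(-1)*conj(1) + 5*(0)*conj(-1) + 5*(0)*conj(1)]
      = (1/20)[(4) + (-4) + (2) + (-2) + (2) + (-2) + (0) + (0)] = 0/20 = 0
  <chi_6*chi_8, chi_5> = (1/20)[1*(4)*conj(2) + 1*(4)*conj(-2) + 2*(-1)*conj(1/2 + sqrt(5)/2) + 2*(-1)*conj(-1/2 + sqrt(5)/2) + 2*(-1)*conj(1/2 - sqrt(5)/2) + 2*(-1)*conj(-sqrt(5)/2 - 1/2) + 5*(0)*conj(0) + 5*(0)*conj(0)]
      = (1/20)[(8) + (-8) + (-sqrt(5) - 1) + (1 - sqrt(5)) + (-1 + sqrt(5)) + (1 + sqrt(5)) + (0) + (0)] = 0/20 = 0
  <chi_6*chi_8, chi_6> = (1/20)[1*(4)*conj(2) + 1*(4)*conj(2) + 2*(-1)*conj(-1/2 + sqrt(5)/2) + 2*(-1)*conj(-sqrt(5)/2 - 1/2) + 2*(-1)*conj(-sqrt(5)/2 - 1/2) + 2*(-1)*conj(-1/2 + sqrt(5)/2) + 5*(0)*conj(0) + 5*(0)*conj(0)]
      = (1/20)[(8) + (8) + (1 - sqrt(5)) + (1 + sqrt(5)) + (1 + sqrt(5)) + (1 - sqrt(5)) + (0) + (0)] = 20/20 = 1
  <chi_6*chi_8, chi_7> = (1/20)[1*(4)*conj(2) + 1*(4)*conj(-2) + 2*(-1)*conj(1/2 - sqrt(5)/2) + 2*(-1)*conj(-sqrt(5)/2 - 1/2) + 2*(-1)*conj(1/2 + sqrt(5)/2) + 2*(-1)*conj(-1/2 + sqrt(5)/2) + 5*(0)*conj(0) + 5*(0)*conj(0)]
      = (1/20)[(8) + (-8) + (-1 + sqrt(5)) + (1 + sqrt(5)) + (-sqrt(5) - 1) + (1 - sqrt(5)) + (0) + (0)] = 0/20 = 0
  <chi_6*chi_8, chi_8> = (1/20)[1*(4)*conj(2) + 1*(4)*conj(2) + 2*(-1)*conj(-sqrt(5)/2 - 1/2) + 2*(-1)*conj(-1/2 + sqrt(5)/2) + 2*(-1)*conj(-1/2 + sqrt(5)/2) + 2*(-1)*conj(-sqrt(5)/2 - 1/2) + 5*(0)*conj(0) + 5*(0)*conj(0)]
      = (1/20)[(8) + (8) + (1 + sqrt(5)) + (1 - sqrt(5)) + (1 - sqrt(5)) + (1 + sqrt(5)) + (0) + (0)] = 20/20 = 1
Hence the multiplicities are chi_6: 1, chi_8: 1. Dimension check: dim(chi_6)*dim(chi_8) = 2*2 = 4 and sum (mult * dim) = 1*2 + 1*2 = 4.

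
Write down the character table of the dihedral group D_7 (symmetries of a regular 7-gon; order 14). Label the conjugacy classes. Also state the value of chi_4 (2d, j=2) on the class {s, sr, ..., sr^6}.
Conjugacy classes: {e} of size 1, {r^1, r^6} of size 2, {r^2, r^5} of size 2, {r^3, r^4} of size 2, {s, sr, ..., sr^6} of size 7.
Character table:
  irrep \ class              {e} (size 1)  {r^1, r^6} (size 2)  {r^2, r^5} (size 2)  {r^3, r^4} (size 2)  {s, sr, ..., sr^6} (size 7)
  chi_1 (triv)               1             1                    1                    1                    1                          
  chi_2 (sign: r->1, s->-1)  1             1                    1                    1                    -1                         
  chi_3 (2d, j=1)            2             2*cos(2*pi/7)        -2*cos(3*pi/7)       -2*cos(pi/7)         0                          
  chi_4 (2d, j=2)            2             -2*cos(3*pi/7)       -2*cos(pi/7)         2*cos(2*pi/7)        0                          
  chi_5 (2d, j=3)            2             -2*cos(pi/7)         2*cos(2*pi/7)        -2*cos(3*pi/7)       0                          

Spot check: chi_4 (2d, j=2) on {s, sr, ..., sr^6} = 0.

Proof sketch: D_7 has order 2*7 = 14 with 5 conjugacy classes, hence 5 irreducibles. Sum of squared dims 1 + 1 + 4 + 4 + 4 = 14 = |G|. Linear characters come from the abelianisation; the 2-dimensional irreps have character r^k -> 2*cos(2*pi*j*k/7), reflections -> 0.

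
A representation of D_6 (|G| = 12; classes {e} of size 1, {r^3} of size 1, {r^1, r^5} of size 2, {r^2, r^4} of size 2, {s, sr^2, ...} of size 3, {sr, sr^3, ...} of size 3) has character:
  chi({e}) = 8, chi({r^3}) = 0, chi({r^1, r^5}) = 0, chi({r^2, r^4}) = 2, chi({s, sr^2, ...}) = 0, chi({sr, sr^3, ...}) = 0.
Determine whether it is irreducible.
Not irreducible (reducible): <chi, chi> = 6 > 1.

Working: <chi, chi> = (1/|G|) sum_C |C| * |chi(C)|^2 = (1/12)[1*|8|^2 + 1*|0|^2 + 2*|0|^2 + 2*|2|^2 + 3*|0|^2 + 3*|0|^2]
  = (1/12)[(64) + (0) + (0) + (8) + (0) + (0)] = 72/12 = 6.
A character is irreducible iff <chi, chi> = 1, so this representation is reducible.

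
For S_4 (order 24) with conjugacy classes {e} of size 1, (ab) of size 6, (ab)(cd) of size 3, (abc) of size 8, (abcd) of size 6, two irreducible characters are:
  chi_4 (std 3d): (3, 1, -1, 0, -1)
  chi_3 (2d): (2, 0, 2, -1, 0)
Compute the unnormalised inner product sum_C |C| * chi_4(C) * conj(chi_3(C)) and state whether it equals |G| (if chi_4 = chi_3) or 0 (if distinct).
Sum = 0; so <chi_4, chi_3> = 0 (distinct irreducibles are orthogonal).

Compute term by term over conjugacy classes (|C| * chi_4(C) * conj(chi_3(C))):
  1*(3)*conj(2) + 6*(1)*conj(0) + 3*(-1)*conj(2) + 8*(0)*conj(-1) + 6*(-1)*conj(0)
  = (6) + (0) + (-6) + (0) + (0)
  = 0.
Dividing by |G| = 24 gives 0/24 = 0, matching the row-orthogonality relation <chi_4, chi_3> = [chi_4 = chi_3].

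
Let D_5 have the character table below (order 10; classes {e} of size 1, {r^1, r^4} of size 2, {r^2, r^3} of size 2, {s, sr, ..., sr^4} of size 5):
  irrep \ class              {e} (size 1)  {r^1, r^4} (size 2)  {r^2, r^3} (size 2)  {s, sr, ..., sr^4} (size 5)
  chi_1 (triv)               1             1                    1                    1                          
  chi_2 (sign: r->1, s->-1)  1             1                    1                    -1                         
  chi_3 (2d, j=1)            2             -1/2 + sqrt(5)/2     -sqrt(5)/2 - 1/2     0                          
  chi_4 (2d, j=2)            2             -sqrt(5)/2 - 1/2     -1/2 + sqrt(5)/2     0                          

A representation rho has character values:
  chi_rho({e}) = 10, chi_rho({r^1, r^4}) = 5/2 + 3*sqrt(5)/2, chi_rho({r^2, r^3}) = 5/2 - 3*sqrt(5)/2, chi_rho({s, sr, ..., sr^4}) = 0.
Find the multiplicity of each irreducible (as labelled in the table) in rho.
Multiplicities: chi_1: 2, chi_2: 2, chi_3: 3, chi_4: 0.

Proof sketch: Use <chi_rho, chi> = (1/|G|) sum_C |C| * chi_rho(C) * conj(chi(C)) with |G| = 10 for each irreducible chi in the table:
  <chi_rho, chi_1> = (1/10)[1*(10)*conj(1) + 2*(5/2 + 3*sqrt(5)/2)*conj(1) + 2*(5/2 - 3*sqrt(5)/2)*conj(1) + 5*(0)*conj(1)]
      = (1/10)[(10) + (5 + 3*sqrt(5)) + (5 - 3*sqrt(5)) + (0)] = 20/10 = 2
  <chi_rho, chi_2> = (1/10)[1*(10)*conj(1) + 2*(5/2 + 3*sqrt(5)/2)*conj(1) + 2*(5/2 - 3*sqrt(5)/2)*conj(1) + 5*(0)*conj(-1)]
      = (1/10)[(10) + (5 + 3*sqrt(5)) + (5 - 3*sqrt(5)) + (0)] = 20/10 = 2
  <chi_rho, chi_3> = (1/10)[1*(10)*conj(2) + 2*(5/2 + 3*sqrt(5)/2)*conj(-1/2 + sqrt(5)/2) + 2*(5/2 - 3*sqrt(5)/2)*conj(-sqrt(5)/2 - 1/2) + 5*(0)*conj(0)]
      = (1/10)[(20) + (sqrt(5) + 5) + (5 - sqrt(5)) + (0)] = 30/10 = 3
  <chi_rho, chi_4> = (1/10)[1*(10)*conj(2) + 2*(5/2 + 3*sqrt(5)/2)*conj(-sqrt(5)/2 - 1/2) + 2*(5/2 - 3*sqrt(5)/2)*conj(-1/2 + sqrt(5)/2) + 5*(0)*conj(0)]
      = (1/10)[(20) + (-10 - 4*sqrt(5)) + (-10 + 4*sqrt(5)) + (0)] = 0/10 = 0
Dimension check: dim(rho) = sum (mult * dim) = 2*1 + 2*1 + 3*2 + 0*2 = 10 = chi_rho(e) = 10.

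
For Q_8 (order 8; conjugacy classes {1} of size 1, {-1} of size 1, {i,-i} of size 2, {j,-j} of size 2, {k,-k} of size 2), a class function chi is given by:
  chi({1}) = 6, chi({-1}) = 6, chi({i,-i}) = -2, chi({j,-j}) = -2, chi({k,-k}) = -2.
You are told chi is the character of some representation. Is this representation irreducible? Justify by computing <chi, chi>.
Not irreducible (reducible): <chi, chi> = 12 > 1.

Reasoning: <chi, chi> = (1/|G|) sum_C |C| * |chi(C)|^2 = (1/8)[1*|6|^2 + 1*|6|^2 + 2*|-2|^2 + 2*|-2|^2 + 2*|-2|^2]
  = (1/8)[(36) + (36) + (8) + (8) + (8)] = 96/8 = 12.
A character is irreducible iff <chi, chi> = 1, so this representation is reducible.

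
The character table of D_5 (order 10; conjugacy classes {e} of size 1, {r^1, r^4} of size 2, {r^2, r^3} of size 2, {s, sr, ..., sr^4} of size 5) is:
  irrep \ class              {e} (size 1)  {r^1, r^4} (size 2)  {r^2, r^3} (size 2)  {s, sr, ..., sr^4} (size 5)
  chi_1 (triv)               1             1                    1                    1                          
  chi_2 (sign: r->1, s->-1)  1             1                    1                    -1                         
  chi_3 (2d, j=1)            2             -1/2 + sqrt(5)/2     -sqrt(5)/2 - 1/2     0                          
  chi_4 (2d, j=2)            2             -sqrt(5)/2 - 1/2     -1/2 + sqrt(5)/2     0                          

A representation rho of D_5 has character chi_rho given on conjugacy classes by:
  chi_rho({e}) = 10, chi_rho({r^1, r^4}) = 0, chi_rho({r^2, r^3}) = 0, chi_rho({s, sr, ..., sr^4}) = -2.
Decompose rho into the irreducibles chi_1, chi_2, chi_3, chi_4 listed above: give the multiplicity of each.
Multiplicities: chi_1: 0, chi_2: 2, chi_3: 2, chi_4: 2.

Solution. Use <chi_rho, chi> = (1/|G|) sum_C |C| * chi_rho(C) * conj(chi(C)) with |G| = 10 for each irreducible chi in the table:
  <chi_rho, chi_1> = (1/10)[1*(10)*conj(1) + 2*(0)*conj(1) + 2*(0)*conj(1) + 5*(-2)*conj(1)]
      = (1/10)[(10) + (0) + (0) + (-10)] = 0/10 = 0
  <chi_rho, chi_2> = (1/10)[1*(10)*conj(1) + 2*(0)*conj(1) + 2*(0)*conj(1) + 5*(-2)*conj(-1)]
      = (1/10)[(10) + (0) + (0) + (10)] = 20/10 = 2
  <chi_rho, chi_3> = (1/10)[1*(10)*conj(2) + 2*(0)*conj(-1/2 + sqrt(5)/2) + 2*(0)*conj(-sqrt(5)/2 - 1/2) + 5*(-2)*conj(0)]
      = (1/10)[(20) + (0) + (0) + (0)] = 20/10 = 2
  <chi_rho, chi_4> = (1/10)[1*(10)*conj(2) + 2*(0)*conj(-sqrt(5)/2 - 1/2) + 2*(0)*conj(-1/2 + sqrt(5)/2) + 5*(-2)*conj(0)]
      = (1/10)[(20) + (0) + (0) + (0)] = 20/10 = 2
Dimension check: dim(rho) = sum (mult * dim) = 0*1 + 2*1 + 2*2 + 2*2 = 10 = chi_rho(e) = 10.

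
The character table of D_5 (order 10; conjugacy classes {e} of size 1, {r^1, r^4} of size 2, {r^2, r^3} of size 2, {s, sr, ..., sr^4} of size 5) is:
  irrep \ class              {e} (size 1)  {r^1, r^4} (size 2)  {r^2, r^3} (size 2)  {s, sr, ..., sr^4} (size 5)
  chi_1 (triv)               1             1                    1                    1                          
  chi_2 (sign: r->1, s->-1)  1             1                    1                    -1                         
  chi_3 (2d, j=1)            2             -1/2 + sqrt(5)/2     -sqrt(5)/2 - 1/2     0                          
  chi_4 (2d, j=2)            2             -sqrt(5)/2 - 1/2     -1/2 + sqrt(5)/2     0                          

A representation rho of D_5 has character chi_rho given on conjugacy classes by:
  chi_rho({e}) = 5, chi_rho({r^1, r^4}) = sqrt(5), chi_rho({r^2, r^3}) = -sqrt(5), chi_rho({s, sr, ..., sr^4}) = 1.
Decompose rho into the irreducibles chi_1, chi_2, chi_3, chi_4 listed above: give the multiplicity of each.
Multiplicities: chi_1: 1, chi_2: 0, chi_3: 2, chi_4: 0.

Details: Use <chi_rho, chi> = (1/|G|) sum_C |C| * chi_rho(C) * conj(chi(C)) with |G| = 10 for each irreducible chi in the table:
  <chi_rho, chi_1> = (1/10)[1*(5)*conj(1) + 2*(sqrt(5))*conj(1) + 2*(-sqrt(5))*conj(1) + 5*(1)*conj(1)]
      = (1/10)[(5) + (2*sqrt(5)) + (-2*sqrt(5)) + (5)] = 10/10 = 1
  <chi_rho, chi_2> = (1/10)[1*(5)*conj(1) + 2*(sqrt(5))*conj(1) + 2*(-sqrt(5))*conj(1) + 5*(1)*conj(-1)]
      = (1/10)[(5) + (2*sqrt(5)) + (-2*sqrt(5)) + (-5)] = 0/10 = 0
  <chi_rho, chi_3> = (1/10)[1*(5)*conj(2) + 2*(sqrt(5))*conj(-1/2 + sqrt(5)/2) + 2*(-sqrt(5))*conj(-sqrt(5)/2 - 1/2) + 5*(1)*conj(0)]
      = (1/10)[(10) + (5 - sqrt(5)) + (sqrt(5) + 5) + (0)] = 20/10 = 2
  <chi_rho, chi_4> = (1/10)[1*(5)*conj(2) + 2*(sqrt(5))*conj(-sqrt(5)/2 - 1/2) + 2*(-sqrt(5))*conj(-1/2 + sqrt(5)/2) + 5*(1)*conj(0)]
      = (1/10)[(10) + (-5 - sqrt(5)) + (-5 + sqrt(5)) + (0)] = 0/10 = 0
Dimension check: dim(rho) = sum (mult * dim) = 1*1 + 0*1 + 2*2 + 0*2 = 5 = chi_rho(e) = 5.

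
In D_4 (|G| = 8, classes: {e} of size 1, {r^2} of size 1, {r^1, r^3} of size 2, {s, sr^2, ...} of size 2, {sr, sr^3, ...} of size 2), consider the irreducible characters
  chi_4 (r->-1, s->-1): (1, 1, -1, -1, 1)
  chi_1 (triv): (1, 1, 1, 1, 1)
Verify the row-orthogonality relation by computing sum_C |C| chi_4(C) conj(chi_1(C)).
Sum = 0; so <chi_4, chi_1> = 0 (distinct irreducibles are orthogonal).

Working: Compute term by term over conjugacy classes (|C| * chi_4(C) * conj(chi_1(C))):
  1*(1)*conj(1) + 1*(1)*conj(1) + 2*(-1)*conj(1) + 2*(-1)*conj(1) + 2*(1)*conj(1)
  = (1) + (1) + (-2) + (-2) + (2)
  = 0.
Dividing by |G| = 8 gives 0/8 = 0, matching the row-orthogonality relation <chi_4, chi_1> = [chi_4 = chi_1].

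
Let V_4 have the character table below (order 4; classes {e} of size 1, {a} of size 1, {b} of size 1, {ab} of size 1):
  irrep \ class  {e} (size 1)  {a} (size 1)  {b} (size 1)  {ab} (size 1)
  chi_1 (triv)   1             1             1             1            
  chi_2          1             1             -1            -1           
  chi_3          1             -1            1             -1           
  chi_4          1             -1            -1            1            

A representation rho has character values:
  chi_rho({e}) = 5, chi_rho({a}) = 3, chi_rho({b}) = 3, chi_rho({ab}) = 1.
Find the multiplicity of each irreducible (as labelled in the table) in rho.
Multiplicities: chi_1: 3, chi_2: 1, chi_3: 1, chi_4: 0.

Argument: Use <chi_rho, chi> = (1/|G|) sum_C |C| * chi_rho(C) * conj(chi(C)) with |G| = 4 for each irreducible chi in the table:
  <chi_rho, chi_1> = (1/4)[1*(5)*conj(1) + 1*(3)*conj(1) + 1*(3)*conj(1) + 1*(1)*conj(1)]
      = (1/4)[(5) + (3) + (3) + (1)] = 12/4 = 3
  <chi_rho, chi_2> = (1/4)[1*(5)*conj(1) + 1*(3)*conj(1) + 1*(3)*conj(-1) + 1*(1)*conj(-1)]
      = (1/4)[(5) + (3) + (-3) + (-1)] = 4/4 = 1
  <chi_rho, chi_3> = (1/4)[1*(5)*conj(1) + 1*(3)*conj(-1) + 1*(3)*conj(1) + 1*(1)*conj(-1)]
      = (1/4)[(5) + (-3) + (3) + (-1)] = 4/4 = 1
  <chi_rho, chi_4> = (1/4)[1*(5)*conj(1) + 1*(3)*conj(-1) + 1*(3)*conj(-1) + 1*(1)*conj(1)]
      = (1/4)[(5) + (-3) + (-3) + (1)] = 0/4 = 0
Dimension check: dim(rho) = sum (mult * dim) = 3*1 + 1*1 + 1*1 + 0*1 = 5 = chi_rho(e) = 5.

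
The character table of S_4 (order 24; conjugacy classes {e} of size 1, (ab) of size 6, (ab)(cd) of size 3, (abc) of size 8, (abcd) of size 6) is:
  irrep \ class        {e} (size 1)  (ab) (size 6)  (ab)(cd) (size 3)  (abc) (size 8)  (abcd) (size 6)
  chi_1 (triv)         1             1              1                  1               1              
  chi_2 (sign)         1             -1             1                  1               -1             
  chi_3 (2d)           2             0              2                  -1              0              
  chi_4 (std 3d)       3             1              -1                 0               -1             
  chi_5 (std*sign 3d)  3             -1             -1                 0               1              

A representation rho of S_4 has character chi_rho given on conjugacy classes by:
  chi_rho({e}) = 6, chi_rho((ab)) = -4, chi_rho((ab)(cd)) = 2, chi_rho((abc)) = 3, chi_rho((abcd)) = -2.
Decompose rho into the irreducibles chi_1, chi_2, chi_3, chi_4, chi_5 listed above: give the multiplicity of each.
Multiplicities: chi_1: 0, chi_2: 3, chi_3: 0, chi_4: 0, chi_5: 1.

Derivation: Use <chi_rho, chi> = (1/|G|) sum_C |C| * chi_rho(C) * conj(chi(C)) with |G| = 24 for each irreducible chi in the table:
  <chi_rho, chi_1> = (1/24)[1*(6)*conj(1) + 6*(-4)*conj(1) + 3*(2)*conj(1) + 8*(3)*conj(1) + 6*(-2)*conj(1)]
      = (1/24)[(6) + (-24) + (6) + (24) + (-12)] = 0/24 = 0
  <chi_rho, chi_2> = (1/24)[1*(6)*conj(1) + 6*(-4)*conj(-1) + 3*(2)*conj(1) + 8*(3)*conj(1) + 6*(-2)*conj(-1)]
      = (1/24)[(6) + (24) + (6) + (24) + (12)] = 72/24 = 3
  <chi_rho, chi_3> = (1/24)[1*(6)*conj(2) + 6*(-4)*conj(0) + 3*(2)*conj(2) + 8*(3)*conj(-1) + 6*(-2)*conj(0)]
      = (1/24)[(12) + (0) + (12) + (-24) + (0)] = 0/24 = 0
  <chi_rho, chi_4> = (1/24)[1*(6)*conj(3) + 6*(-4)*conj(1) + 3*(2)*conj(-1) + 8*(3)*conj(0) + 6*(-2)*conj(-1)]
      = (1/24)[(18) + (-24) + (-6) + (0) + (12)] = 0/24 = 0
  <chi_rho, chi_5> = (1/24)[1*(6)*conj(3) + 6*(-4)*conj(-1) + 3*(2)*conj(-1) + 8*(3)*conj(0) + 6*(-2)*conj(1)]
      = (1/24)[(18) + (24) + (-6) + (0) + (-12)] = 24/24 = 1
Dimension check: dim(rho) = sum (mult * dim) = 0*1 + 3*1 + 0*2 + 0*3 + 1*3 = 6 = chi_rho(e) = 6.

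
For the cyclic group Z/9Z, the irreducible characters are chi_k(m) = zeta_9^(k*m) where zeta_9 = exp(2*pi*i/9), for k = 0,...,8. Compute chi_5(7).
chi_5(7) = zeta_9^35 = exp(-2*I*pi/9)

Reasoning: chi_5(7) = zeta_9^(5*7) = zeta_9^35. Since zeta_9^9 = 1, this equals zeta_9^8 = exp(2*pi*i*8/9) = exp(-2*I*pi/9).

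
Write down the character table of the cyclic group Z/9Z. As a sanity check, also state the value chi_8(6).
Character table of Z/9Z (irreps indexed chi_0,...,chi_8 with chi_k(m) = zeta_9^(k*m), zeta_9 = exp(2*pi*i/9)):
  irrep \ class  {0} (size 1)  {1} (size 1)    {2} (size 1)    {3} (size 1)    {4} (size 1)    {5} (size 1)    {6} (size 1)    {7} (size 1)    {8} (size 1)  
  chi_0          1             1               1               1               1               1               1               1               1             
  chi_1          1             exp(2*I*pi/9)   exp(4*I*pi/9)   exp(2*I*pi/3)   exp(8*I*pi/9)   exp(-8*I*pi/9)  exp(-2*I*pi/3)  exp(-4*I*pi/9)  exp(-2*I*pi/9)
  chi_2          1             exp(4*I*pi/9)   exp(8*I*pi/9)   exp(-2*I*pi/3)  exp(-2*I*pi/9)  exp(2*I*pi/9)   exp(2*I*pi/3)   exp(-8*I*pi/9)  exp(-4*I*pi/9)
  chi_3          1             exp(2*I*pi/3)   exp(-2*I*pi/3)  1               exp(2*I*pi/3)   exp(-2*I*pi/3)  1               exp(2*I*pi/3)   exp(-2*I*pi/3)
  chi_4          1             exp(8*I*pi/9)   exp(-2*I*pi/9)  exp(2*I*pi/3)   exp(-4*I*pi/9)  exp(4*I*pi/9)   exp(-2*I*pi/3)  exp(2*I*pi/9)   exp(-8*I*pi/9)
  chi_5          1             exp(-8*I*pi/9)  exp(2*I*pi/9)   exp(-2*I*pi/3)  exp(4*I*pi/9)   exp(-4*I*pi/9)  exp(2*I*pi/3)   exp(-2*I*pi/9)  exp(8*I*pi/9) 
  chi_6          1             exp(-2*I*pi/3)  exp(2*I*pi/3)   1               exp(-2*I*pi/3)  exp(2*I*pi/3)   1               exp(-2*I*pi/3)  exp(2*I*pi/3) 
  chi_7          1             exp(-4*I*pi/9)  exp(-8*I*pi/9)  exp(2*I*pi/3)   exp(2*I*pi/9)   exp(-2*I*pi/9)  exp(-2*I*pi/3)  exp(8*I*pi/9)   exp(4*I*pi/9) 
  chi_8          1             exp(-2*I*pi/9)  exp(-4*I*pi/9)  exp(-2*I*pi/3)  exp(-8*I*pi/9)  exp(8*I*pi/9)   exp(2*I*pi/3)   exp(4*I*pi/9)   exp(2*I*pi/9) 

Spot check: chi_8(6) = zeta_9^(8*6) = zeta_9^48 = exp(2*I*pi/3).

Explanation: Z/9Z is abelian, so all 9 irreducible complex representations are 1-dimensional. They are given by chi_k(m) = zeta_9^(k*m) for k = 0,...,8. Row orthogonality: sum_m chi_k(m) conj(chi_l(m)) = 9 * [k = l].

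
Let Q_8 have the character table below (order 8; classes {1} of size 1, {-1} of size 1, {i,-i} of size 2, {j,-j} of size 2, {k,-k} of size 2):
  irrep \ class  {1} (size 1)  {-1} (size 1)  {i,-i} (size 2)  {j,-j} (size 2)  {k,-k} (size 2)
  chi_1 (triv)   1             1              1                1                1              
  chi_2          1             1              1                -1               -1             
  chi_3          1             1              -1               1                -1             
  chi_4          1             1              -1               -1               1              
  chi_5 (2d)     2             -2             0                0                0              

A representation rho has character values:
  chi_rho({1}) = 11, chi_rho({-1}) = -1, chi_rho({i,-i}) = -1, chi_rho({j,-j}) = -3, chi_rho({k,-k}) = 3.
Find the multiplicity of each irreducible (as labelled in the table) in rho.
Multiplicities: chi_1: 1, chi_2: 1, chi_3: 0, chi_4: 3, chi_5: 3.

Reasoning: Use <chi_rho, chi> = (1/|G|) sum_C |C| * chi_rho(C) * conj(chi(C)) with |G| = 8 for each irreducible chi in the table:
  <chi_rho, chi_1> = (1/8)[1*(11)*conj(1) + 1*(-1)*conj(1) + 2*(-1)*conj(1) + 2*(-3)*conj(1) + 2*(3)*conj(1)]
      = (1/8)[(11) + (-1) + (-2) + (-6) + (6)] = 8/8 = 1
  <chi_rho, chi_2> = (1/8)[1*(11)*conj(1) + 1*(-1)*conj(1) + 2*(-1)*conj(1) + 2*(-3)*conj(-1) + 2*(3)*conj(-1)]
      = (1/8)[(11) + (-1) + (-2) + (6) + (-6)] = 8/8 = 1
  <chi_rho, chi_3> = (1/8)[1*(11)*conj(1) + 1*(-1)*conj(1) + 2*(-1)*conj(-1) + 2*(-3)*conj(1) + 2*(3)*conj(-1)]
      = (1/8)[(11) + (-1) + (2) + (-6) + (-6)] = 0/8 = 0
  <chi_rho, chi_4> = (1/8)[1*(11)*conj(1) + 1*(-1)*conj(1) + 2*(-1)*conj(-1) + 2*(-3)*conj(-1) + 2*(3)*conj(1)]
      = (1/8)[(11) + (-1) + (2) + (6) + (6)] = 24/8 = 3
  <chi_rho, chi_5> = (1/8)[1*(11)*conj(2) + 1*(-1)*conj(-2) + 2*(-1)*conj(0) + 2*(-3)*conj(0) + 2*(3)*conj(0)]
      = (1/8)[(22) + (2) + (0) + (0) + (0)] = 24/8 = 3
Dimension check: dim(rho) = sum (mult * dim) = 1*1 + 1*1 + 0*1 + 3*1 + 3*2 = 11 = chi_rho(e) = 11.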